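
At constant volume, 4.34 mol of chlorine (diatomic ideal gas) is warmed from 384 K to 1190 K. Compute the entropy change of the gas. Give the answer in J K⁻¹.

ΔS = 102 J/K

At constant volume, ΔS = nC_V ln(T₂/T₁) with C_V = 5R/2 = 20.79 J mol⁻¹ K⁻¹.
ΔS = 4.34 × 20.79 × ln(1190/384) = 102 J/K.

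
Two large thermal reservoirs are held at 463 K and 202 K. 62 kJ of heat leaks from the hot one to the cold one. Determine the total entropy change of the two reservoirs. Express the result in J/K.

ΔS_hot = −Q/T_H = −62000/463 = -133.9 J/K and ΔS_cold = +Q/T_C = 62000/202 = 306.9 J/K.
ΔS_total = -133.9 + 306.9 = 173 J/K, positive as the second law requires.

ΔS_total = 173 J/K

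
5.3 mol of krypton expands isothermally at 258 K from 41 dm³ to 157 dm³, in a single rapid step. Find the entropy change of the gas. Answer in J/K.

Entropy is a state function, so ΔS_gas depends only on the end states.
For an isothermal ideal gas ΔS_gas = nR ln(V₂/V₁) = 5.3 × 8.314 × ln(157/41) = 59.2 J/K.

ΔS_gas = 59.2 J/K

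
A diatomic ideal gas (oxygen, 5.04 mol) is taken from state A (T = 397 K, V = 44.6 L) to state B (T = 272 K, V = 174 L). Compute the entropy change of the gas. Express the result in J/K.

Entropy is a state function: ΔS = nC_V ln(T₂/T₁) + nR ln(V₂/V₁), with C_V = 5R/2 = 20.79 J mol⁻¹ K⁻¹ for a diatomic ideal gas.
ΔS = 5.04 × [20.79 × ln(272/397) + 8.314 × ln(174/44.6)] = 17.4 J/K.

ΔS = 17.4 J/K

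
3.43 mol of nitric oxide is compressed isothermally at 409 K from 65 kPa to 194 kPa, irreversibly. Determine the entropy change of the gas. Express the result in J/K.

Entropy is a state function, so ΔS_gas depends only on the end states.
For an isothermal ideal gas ΔS_gas = nR ln(P₁/P₂) = 3.43 × 8.314 × ln(65/194) = -31.2 J/K.

ΔS_gas = -31.2 J/K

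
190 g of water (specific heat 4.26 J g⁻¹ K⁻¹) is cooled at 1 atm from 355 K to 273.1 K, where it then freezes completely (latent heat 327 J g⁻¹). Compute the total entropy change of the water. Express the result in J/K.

Cooling step: ΔS₁ = m c ln(T_tr/T_i) = 190 × 4.26 × ln(273.1/355) = -212.3 J/K.
Phase change: ΔS₂ = −mL/T_tr = −190 × 327 / 273.1 = -227.5 J/K.
ΔS_total = (-212.3) + (-227.5) = -440 J/K.

ΔS = -440 J/K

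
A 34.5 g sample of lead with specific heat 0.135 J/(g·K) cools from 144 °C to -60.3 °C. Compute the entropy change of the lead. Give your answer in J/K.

ΔS = -3.13 J/K

In kelvin: T₁ = 417.15 K, T₂ = 212.85 K. ΔS = ∫dQ_rev/T = m c ln(T₂/T₁) = 34.5 × 0.135 × ln(212.85/417.15) = -3.13 J/K.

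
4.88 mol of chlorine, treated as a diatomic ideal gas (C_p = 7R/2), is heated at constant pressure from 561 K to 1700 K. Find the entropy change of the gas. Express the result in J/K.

ΔS = 157 J/K

At constant pressure, ΔS = nC_p ln(T₂/T₁) with C_p = 7R/2 = 29.1 J mol⁻¹ K⁻¹.
ΔS = 4.88 × 29.1 × ln(1700/561) = 157 J/K.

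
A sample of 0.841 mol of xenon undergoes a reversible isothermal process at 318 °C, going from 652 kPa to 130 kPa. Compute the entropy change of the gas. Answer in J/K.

ΔS_gas = 11.3 J/K

For an isothermal ideal gas ΔS_gas = nR ln(P₁/P₂) = 0.841 × 8.314 × ln(652/130) = 11.3 J/K.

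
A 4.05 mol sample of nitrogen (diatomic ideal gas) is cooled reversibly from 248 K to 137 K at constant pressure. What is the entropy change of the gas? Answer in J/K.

ΔS = -69.9 J/K

At constant pressure, ΔS = nC_p ln(T₂/T₁) with C_p = 7R/2 = 29.1 J mol⁻¹ K⁻¹.
ΔS = 4.05 × 29.1 × ln(137/248) = -69.9 J/K.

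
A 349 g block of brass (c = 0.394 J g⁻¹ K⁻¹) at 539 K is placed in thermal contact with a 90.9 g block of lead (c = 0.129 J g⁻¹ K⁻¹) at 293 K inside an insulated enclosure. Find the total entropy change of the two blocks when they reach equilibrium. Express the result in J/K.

Energy balance: T_f = (m₁c₁T₁ + m₂c₂T₂)/(m₁c₁ + m₂c₂) = 519.67 K.
ΔS₁ = m₁c₁ ln(T_f/T₁) = 137.506 × ln(519.67/539) = -5.022 J/K.
ΔS₂ = m₂c₂ ln(T_f/T₂) = 11.7261 × ln(519.67/293) = 6.719 J/K.
ΔS_total = -5.022 + 6.719 = 1.7 J/K.

ΔS_total = 1.7 J/K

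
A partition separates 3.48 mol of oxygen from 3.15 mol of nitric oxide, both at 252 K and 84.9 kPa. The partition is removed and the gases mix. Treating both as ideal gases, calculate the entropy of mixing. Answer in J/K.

Mole fractions: x_A = 3.48/6.63 = 0.525, x_B = 0.475.
ΔS_mix = −R(n_A ln x_A + n_B ln x_B) = −8.314 × (3.48 ln 0.525 + 3.15 ln 0.475) = 38.1 J/K.

ΔS_mix = 38.1 J/K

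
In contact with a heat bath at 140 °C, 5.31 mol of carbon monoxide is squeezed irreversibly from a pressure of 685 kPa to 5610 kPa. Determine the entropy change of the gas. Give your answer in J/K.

ΔS_gas = -92.8 J/K

Entropy is a state function, so ΔS_gas depends only on the end states.
For an isothermal ideal gas ΔS_gas = nR ln(P₁/P₂) = 5.31 × 8.314 × ln(685/5610) = -92.8 J/K.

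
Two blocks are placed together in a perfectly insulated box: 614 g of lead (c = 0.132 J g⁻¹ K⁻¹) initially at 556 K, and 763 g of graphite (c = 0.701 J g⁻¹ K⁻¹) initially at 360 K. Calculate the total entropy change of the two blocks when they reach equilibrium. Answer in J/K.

Energy balance: T_f = (m₁c₁T₁ + m₂c₂T₂)/(m₁c₁ + m₂c₂) = 385.79 K.
ΔS₁ = m₁c₁ ln(T_f/T₁) = 81.048 × ln(385.79/556) = -29.62 J/K.
ΔS₂ = m₂c₂ ln(T_f/T₂) = 534.863 × ln(385.79/360) = 37.01 J/K.
ΔS_total = -29.62 + 37.01 = 7.39 J/K.

ΔS_total = 7.39 J/K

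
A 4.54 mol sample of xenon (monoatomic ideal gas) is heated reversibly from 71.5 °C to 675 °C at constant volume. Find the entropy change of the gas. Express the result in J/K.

In kelvin: T₁ = 344.65 K, T₂ = 948.15 K. At constant volume, ΔS = nC_V ln(T₂/T₁) with C_V = 3R/2 = 12.47 J mol⁻¹ K⁻¹.
ΔS = 4.54 × 12.47 × ln(948.15/344.65) = 57.3 J/K.

ΔS = 57.3 J/K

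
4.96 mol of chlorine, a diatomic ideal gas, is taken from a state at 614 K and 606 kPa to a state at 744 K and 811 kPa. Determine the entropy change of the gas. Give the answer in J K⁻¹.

ΔS = nC_p ln(T₂/T₁) − nR ln(P₂/P₁), with C_p = 7R/2 = 29.1 J mol⁻¹ K⁻¹ for a diatomic ideal gas.
ΔS = 4.96 × [29.1 × ln(744/614) − 8.314 × ln(811/606)] = 15.7 J/K.

ΔS = 15.7 J/K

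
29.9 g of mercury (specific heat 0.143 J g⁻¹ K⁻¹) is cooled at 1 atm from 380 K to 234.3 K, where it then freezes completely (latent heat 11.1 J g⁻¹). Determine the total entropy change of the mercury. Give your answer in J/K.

ΔS = -3.48 J/K

Cooling step: ΔS₁ = m c ln(T_tr/T_i) = 29.9 × 0.143 × ln(234.3/380) = -2.0676 J/K.
Phase change: ΔS₂ = −mL/T_tr = −29.9 × 11.1 / 234.3 = -1.4165 J/K.
ΔS_total = (-2.0676) + (-1.4165) = -3.48 J/K.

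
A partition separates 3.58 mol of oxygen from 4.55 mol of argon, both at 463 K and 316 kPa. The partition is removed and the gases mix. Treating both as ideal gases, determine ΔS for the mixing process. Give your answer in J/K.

ΔS_mix = 46.4 J/K

Mole fractions: x_A = 3.58/8.13 = 0.44, x_B = 0.56.
ΔS_mix = −R(n_A ln x_A + n_B ln x_B) = −8.314 × (3.58 ln 0.44 + 4.55 ln 0.56) = 46.4 J/K.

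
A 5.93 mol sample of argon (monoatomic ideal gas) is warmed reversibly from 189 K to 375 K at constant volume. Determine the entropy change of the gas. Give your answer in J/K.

At constant volume, ΔS = nC_V ln(T₂/T₁) with C_V = 3R/2 = 12.47 J mol⁻¹ K⁻¹.
ΔS = 5.93 × 12.47 × ln(375/189) = 50.7 J/K.

ΔS = 50.7 J/K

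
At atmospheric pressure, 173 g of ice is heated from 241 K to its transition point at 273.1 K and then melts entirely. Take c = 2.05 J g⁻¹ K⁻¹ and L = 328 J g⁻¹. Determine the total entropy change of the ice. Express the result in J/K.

Warming step: ΔS₁ = m c ln(T_tr/T_i) = 173 × 2.05 × ln(273.1/241) = 44.35 J/K.
Phase change: ΔS₂ = +mL/T_tr = 173 × 328 / 273.1 = 207.8 J/K.
ΔS_total = (44.35) + (207.8) = 252 J/K.

ΔS = 252 J/K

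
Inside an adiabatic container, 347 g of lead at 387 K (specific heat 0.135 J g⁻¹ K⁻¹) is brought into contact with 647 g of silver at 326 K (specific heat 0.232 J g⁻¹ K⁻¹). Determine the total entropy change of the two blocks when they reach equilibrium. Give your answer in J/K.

Energy balance: T_f = (m₁c₁T₁ + m₂c₂T₂)/(m₁c₁ + m₂c₂) = 340.51 K.
ΔS₁ = m₁c₁ ln(T_f/T₁) = 46.845 × ln(340.51/387) = -5.995 J/K.
ΔS₂ = m₂c₂ ln(T_f/T₂) = 150.104 × ln(340.51/326) = 6.536 J/K.
ΔS_total = -5.995 + 6.536 = 0.541 J/K.

ΔS_total = 0.541 J/K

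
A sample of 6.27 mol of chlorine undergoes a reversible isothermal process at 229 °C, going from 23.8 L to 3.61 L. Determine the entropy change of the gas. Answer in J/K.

ΔS_gas = -98.3 J/K

For an isothermal ideal gas ΔS_gas = nR ln(V₂/V₁) = 6.27 × 8.314 × ln(3.61/23.8) = -98.3 J/K.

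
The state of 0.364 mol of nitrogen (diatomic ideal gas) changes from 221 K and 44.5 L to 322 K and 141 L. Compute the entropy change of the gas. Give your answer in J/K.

ΔS = 6.34 J/K

Entropy is a state function: ΔS = nC_V ln(T₂/T₁) + nR ln(V₂/V₁), with C_V = 5R/2 = 20.79 J mol⁻¹ K⁻¹ for a diatomic ideal gas.
ΔS = 0.364 × [20.79 × ln(322/221) + 8.314 × ln(141/44.5)] = 6.34 J/K.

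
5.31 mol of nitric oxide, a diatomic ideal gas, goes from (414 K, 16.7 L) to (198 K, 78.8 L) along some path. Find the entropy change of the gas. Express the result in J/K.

ΔS = -12.9 J/K

Entropy is a state function: ΔS = nC_V ln(T₂/T₁) + nR ln(V₂/V₁), with C_V = 5R/2 = 20.79 J mol⁻¹ K⁻¹ for a diatomic ideal gas.
ΔS = 5.31 × [20.79 × ln(198/414) + 8.314 × ln(78.8/16.7)] = -12.9 J/K.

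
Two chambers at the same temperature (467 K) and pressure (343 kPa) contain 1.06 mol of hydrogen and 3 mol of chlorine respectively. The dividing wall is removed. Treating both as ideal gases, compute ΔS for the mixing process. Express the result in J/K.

ΔS_mix = 19.4 J/K

Mole fractions: x_A = 1.06/4.06 = 0.261, x_B = 0.739.
ΔS_mix = −R(n_A ln x_A + n_B ln x_B) = −8.314 × (1.06 ln 0.261 + 3 ln 0.739) = 19.4 J/K.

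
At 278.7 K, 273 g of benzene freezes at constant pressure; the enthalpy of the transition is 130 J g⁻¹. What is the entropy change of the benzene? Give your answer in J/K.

ΔS = -127 J/K

Heat released by the substance: Q = −mL = −273 × 130 = −35490 J.
At constant T, ΔS = Q_rev/T = −35490 / 278.7 = -127 J/K.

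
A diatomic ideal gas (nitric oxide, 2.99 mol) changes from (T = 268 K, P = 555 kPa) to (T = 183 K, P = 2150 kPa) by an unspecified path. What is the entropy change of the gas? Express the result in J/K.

ΔS = nC_p ln(T₂/T₁) − nR ln(P₂/P₁), with C_p = 7R/2 = 29.1 J mol⁻¹ K⁻¹ for a diatomic ideal gas.
ΔS = 2.99 × [29.1 × ln(183/268) − 8.314 × ln(2150/555)] = -66.9 J/K.

ΔS = -66.9 J/K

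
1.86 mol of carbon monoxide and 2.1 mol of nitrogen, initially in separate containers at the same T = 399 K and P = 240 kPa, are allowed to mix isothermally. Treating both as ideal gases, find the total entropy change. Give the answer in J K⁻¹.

Mole fractions: x_A = 1.86/3.96 = 0.47, x_B = 0.53.
ΔS_mix = −R(n_A ln x_A + n_B ln x_B) = −8.314 × (1.86 ln 0.47 + 2.1 ln 0.53) = 22.8 J/K.

ΔS_mix = 22.8 J/K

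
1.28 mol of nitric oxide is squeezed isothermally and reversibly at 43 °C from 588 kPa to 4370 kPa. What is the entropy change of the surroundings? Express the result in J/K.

For an isothermal ideal gas ΔS_gas = nR ln(P₁/P₂) = 1.28 × 8.314 × ln(588/4370) = -21.3 J/K.
The process is reversible, so ΔS_surr = −ΔS_gas = 21.3 J/K and ΔS_universe = 0.

ΔS_surr = 21.3 J/K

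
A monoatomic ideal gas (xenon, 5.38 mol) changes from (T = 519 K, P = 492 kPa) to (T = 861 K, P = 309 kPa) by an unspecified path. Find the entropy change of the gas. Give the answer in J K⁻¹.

ΔS = nC_p ln(T₂/T₁) − nR ln(P₂/P₁), with C_p = 5R/2 = 20.79 J mol⁻¹ K⁻¹ for a monoatomic ideal gas.
ΔS = 5.38 × [20.79 × ln(861/519) − 8.314 × ln(309/492)] = 77.4 J/K.

ΔS = 77.4 J/K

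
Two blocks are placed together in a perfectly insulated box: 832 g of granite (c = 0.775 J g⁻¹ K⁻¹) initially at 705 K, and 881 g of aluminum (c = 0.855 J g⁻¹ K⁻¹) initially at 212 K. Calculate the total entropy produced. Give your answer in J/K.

Energy balance: T_f = (m₁c₁T₁ + m₂c₂T₂)/(m₁c₁ + m₂c₂) = 439.38 K.
ΔS₁ = m₁c₁ ln(T_f/T₁) = 644.8 × ln(439.38/705) = -304.9 J/K.
ΔS₂ = m₂c₂ ln(T_f/T₂) = 753.255 × ln(439.38/212) = 549 J/K.
ΔS_total = -304.9 + 549 = 244 J/K.

ΔS_total = 244 J/K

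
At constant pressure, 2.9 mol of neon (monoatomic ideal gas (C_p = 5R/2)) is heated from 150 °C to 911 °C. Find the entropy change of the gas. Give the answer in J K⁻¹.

ΔS = 62 J/K

In kelvin: T₁ = 423.15 K, T₂ = 1184.15 K. At constant pressure, ΔS = nC_p ln(T₂/T₁) with C_p = 5R/2 = 20.79 J mol⁻¹ K⁻¹.
ΔS = 2.9 × 20.79 × ln(1184.15/423.15) = 62 J/K.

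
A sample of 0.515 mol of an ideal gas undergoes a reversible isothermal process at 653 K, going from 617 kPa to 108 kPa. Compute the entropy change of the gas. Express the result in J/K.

ΔS_gas = 7.46 J/K

For an isothermal ideal gas ΔS_gas = nR ln(P₁/P₂) = 0.515 × 8.314 × ln(617/108) = 7.46 J/K.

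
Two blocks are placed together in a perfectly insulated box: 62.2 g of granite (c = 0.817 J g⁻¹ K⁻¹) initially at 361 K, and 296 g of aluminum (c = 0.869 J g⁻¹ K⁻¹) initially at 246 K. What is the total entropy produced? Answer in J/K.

ΔS_total = 3.39 J/K

Energy balance: T_f = (m₁c₁T₁ + m₂c₂T₂)/(m₁c₁ + m₂c₂) = 264.97 K.
ΔS₁ = m₁c₁ ln(T_f/T₁) = 50.8174 × ln(264.97/361) = -15.72 J/K.
ΔS₂ = m₂c₂ ln(T_f/T₂) = 257.224 × ln(264.97/246) = 19.11 J/K.
ΔS_total = -15.72 + 19.11 = 3.39 J/K.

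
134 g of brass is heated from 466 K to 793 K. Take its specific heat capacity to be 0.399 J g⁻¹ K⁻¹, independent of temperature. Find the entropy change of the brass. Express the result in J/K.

ΔS = ∫dQ_rev/T = m c ln(T₂/T₁) = 134 × 0.399 × ln(793/466) = 28.4 J/K.

ΔS = 28.4 J/K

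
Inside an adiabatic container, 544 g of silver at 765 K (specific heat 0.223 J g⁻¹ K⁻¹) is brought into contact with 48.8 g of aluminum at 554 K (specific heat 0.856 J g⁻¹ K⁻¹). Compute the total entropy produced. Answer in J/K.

Energy balance: T_f = (m₁c₁T₁ + m₂c₂T₂)/(m₁c₁ + m₂c₂) = 710.95 K.
ΔS₁ = m₁c₁ ln(T_f/T₁) = 121.312 × ln(710.95/765) = -8.888 J/K.
ΔS₂ = m₂c₂ ln(T_f/T₂) = 41.7728 × ln(710.95/554) = 10.42 J/K.
ΔS_total = -8.888 + 10.42 = 1.53 J/K.

ΔS_total = 1.53 J/K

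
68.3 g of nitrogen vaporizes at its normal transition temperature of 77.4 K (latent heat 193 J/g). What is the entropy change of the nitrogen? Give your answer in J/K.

ΔS = 170 J/K

Heat absorbed by the substance: Q = mL = 68.3 × 193 = 13181.9 J.
At constant T, ΔS = Q_rev/T = 13181.9 / 77.4 = 170 J/K.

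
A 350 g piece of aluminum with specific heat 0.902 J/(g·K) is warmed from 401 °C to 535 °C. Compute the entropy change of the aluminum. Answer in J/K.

In kelvin: T₁ = 674.15 K, T₂ = 808.15 K. ΔS = ∫dQ_rev/T = m c ln(T₂/T₁) = 350 × 0.902 × ln(808.15/674.15) = 57.2 J/K.

ΔS = 57.2 J/K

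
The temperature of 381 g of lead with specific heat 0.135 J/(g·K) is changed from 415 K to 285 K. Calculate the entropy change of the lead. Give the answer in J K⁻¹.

ΔS = -19.3 J/K

ΔS = ∫dQ_rev/T = m c ln(T₂/T₁) = 381 × 0.135 × ln(285/415) = -19.3 J/K.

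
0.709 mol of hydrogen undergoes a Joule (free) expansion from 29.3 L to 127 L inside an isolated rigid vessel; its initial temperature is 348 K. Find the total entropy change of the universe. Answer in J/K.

No heat is exchanged and no work is done, so the ideal-gas temperature stays constant.
Entropy is a state function; using a reversible isothermal path, ΔS_gas = nR ln(V₂/V₁) = 0.709 × 8.314 × ln(127/29.3) = 8.65 J/K.
The insulated surroundings exchange no heat, so ΔS_surr = 0 and ΔS_universe = ΔS_gas.

ΔS_universe = 8.65 J/K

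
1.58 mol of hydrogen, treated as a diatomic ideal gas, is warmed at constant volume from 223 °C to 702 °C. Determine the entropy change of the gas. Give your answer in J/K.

ΔS = 22.2 J/K

In kelvin: T₁ = 496.15 K, T₂ = 975.15 K. At constant volume, ΔS = nC_V ln(T₂/T₁) with C_V = 5R/2 = 20.79 J mol⁻¹ K⁻¹.
ΔS = 1.58 × 20.79 × ln(975.15/496.15) = 22.2 J/K.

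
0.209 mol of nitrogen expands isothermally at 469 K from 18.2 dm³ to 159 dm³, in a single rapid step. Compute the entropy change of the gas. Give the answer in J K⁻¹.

ΔS_gas = 3.77 J/K

Entropy is a state function, so ΔS_gas depends only on the end states.
For an isothermal ideal gas ΔS_gas = nR ln(V₂/V₁) = 0.209 × 8.314 × ln(159/18.2) = 3.77 J/K.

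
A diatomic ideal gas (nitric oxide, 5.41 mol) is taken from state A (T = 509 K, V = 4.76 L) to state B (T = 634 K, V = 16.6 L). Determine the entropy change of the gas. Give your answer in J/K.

ΔS = 80.9 J/K

Entropy is a state function: ΔS = nC_V ln(T₂/T₁) + nR ln(V₂/V₁), with C_V = 5R/2 = 20.79 J mol⁻¹ K⁻¹ for a diatomic ideal gas.
ΔS = 5.41 × [20.79 × ln(634/509) + 8.314 × ln(16.6/4.76)] = 80.9 J/K.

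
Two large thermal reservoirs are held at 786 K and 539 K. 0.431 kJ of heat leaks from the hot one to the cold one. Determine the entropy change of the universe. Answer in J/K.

ΔS_hot = −Q/T_H = −431/786 = -0.5483 J/K and ΔS_cold = +Q/T_C = 431/539 = 0.7996 J/K.
ΔS_total = -0.5483 + 0.7996 = 0.251 J/K, positive as the second law requires.

ΔS_total = 0.251 J/K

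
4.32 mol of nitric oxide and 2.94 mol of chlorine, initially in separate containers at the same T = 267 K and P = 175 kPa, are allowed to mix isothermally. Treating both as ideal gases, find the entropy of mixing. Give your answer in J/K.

Mole fractions: x_A = 4.32/7.26 = 0.595, x_B = 0.405.
ΔS_mix = −R(n_A ln x_A + n_B ln x_B) = −8.314 × (4.32 ln 0.595 + 2.94 ln 0.405) = 40.7 J/K.

ΔS_mix = 40.7 J/K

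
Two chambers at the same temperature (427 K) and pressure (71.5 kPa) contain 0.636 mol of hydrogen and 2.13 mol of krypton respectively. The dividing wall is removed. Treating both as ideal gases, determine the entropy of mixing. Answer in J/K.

Mole fractions: x_A = 0.636/2.77 = 0.23, x_B = 0.77.
ΔS_mix = −R(n_A ln x_A + n_B ln x_B) = −8.314 × (0.636 ln 0.23 + 2.13 ln 0.77) = 12.4 J/K.

ΔS_mix = 12.4 J/K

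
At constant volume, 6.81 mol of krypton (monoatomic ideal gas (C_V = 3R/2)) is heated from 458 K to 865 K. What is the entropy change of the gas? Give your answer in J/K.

ΔS = 54 J/K

At constant volume, ΔS = nC_V ln(T₂/T₁) with C_V = 3R/2 = 12.47 J mol⁻¹ K⁻¹.
ΔS = 6.81 × 12.47 × ln(865/458) = 54 J/K.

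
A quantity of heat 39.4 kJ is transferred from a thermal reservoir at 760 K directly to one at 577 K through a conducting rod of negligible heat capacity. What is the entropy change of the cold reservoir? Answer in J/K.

The cold reservoir gains heat Q, so ΔS_cold = +Q/T_C = 39400/577 = 68.3 J/K.

ΔS_cold = 68.3 J/K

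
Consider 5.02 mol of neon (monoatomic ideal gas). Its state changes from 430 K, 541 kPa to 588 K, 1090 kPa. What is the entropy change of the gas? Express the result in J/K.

ΔS = 3.42 J/K

ΔS = nC_p ln(T₂/T₁) − nR ln(P₂/P₁), with C_p = 5R/2 = 20.79 J mol⁻¹ K⁻¹ for a monoatomic ideal gas.
ΔS = 5.02 × [20.79 × ln(588/430) − 8.314 × ln(1090/541)] = 3.42 J/K.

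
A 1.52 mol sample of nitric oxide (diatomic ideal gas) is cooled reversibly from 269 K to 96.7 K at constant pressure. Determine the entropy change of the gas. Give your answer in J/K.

At constant pressure, ΔS = nC_p ln(T₂/T₁) with C_p = 7R/2 = 29.1 J mol⁻¹ K⁻¹.
ΔS = 1.52 × 29.1 × ln(96.7/269) = -45.3 J/K.

ΔS = -45.3 J/K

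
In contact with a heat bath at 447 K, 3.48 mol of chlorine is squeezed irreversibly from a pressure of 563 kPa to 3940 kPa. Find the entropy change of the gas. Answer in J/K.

Entropy is a state function, so ΔS_gas depends only on the end states.
For an isothermal ideal gas ΔS_gas = nR ln(P₁/P₂) = 3.48 × 8.314 × ln(563/3940) = -56.3 J/K.

ΔS_gas = -56.3 J/K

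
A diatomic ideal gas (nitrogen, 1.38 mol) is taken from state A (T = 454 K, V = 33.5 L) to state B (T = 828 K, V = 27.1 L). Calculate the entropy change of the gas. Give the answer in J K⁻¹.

ΔS = 14.8 J/K

Entropy is a state function: ΔS = nC_V ln(T₂/T₁) + nR ln(V₂/V₁), with C_V = 5R/2 = 20.79 J mol⁻¹ K⁻¹ for a diatomic ideal gas.
ΔS = 1.38 × [20.79 × ln(828/454) + 8.314 × ln(27.1/33.5)] = 14.8 J/K.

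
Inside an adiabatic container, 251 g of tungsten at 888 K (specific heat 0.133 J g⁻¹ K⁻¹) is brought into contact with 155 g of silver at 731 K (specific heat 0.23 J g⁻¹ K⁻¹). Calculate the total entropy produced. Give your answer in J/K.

Energy balance: T_f = (m₁c₁T₁ + m₂c₂T₂)/(m₁c₁ + m₂c₂) = 806.92 K.
ΔS₁ = m₁c₁ ln(T_f/T₁) = 33.383 × ln(806.92/888) = -3.1962 J/K.
ΔS₂ = m₂c₂ ln(T_f/T₂) = 35.65 × ln(806.92/731) = 3.5227 J/K.
ΔS_total = -3.1962 + 3.5227 = 0.326 J/K.

ΔS_total = 0.326 J/K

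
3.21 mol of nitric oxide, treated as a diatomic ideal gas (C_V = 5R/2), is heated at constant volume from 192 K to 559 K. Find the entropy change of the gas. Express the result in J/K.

At constant volume, ΔS = nC_V ln(T₂/T₁) with C_V = 5R/2 = 20.79 J mol⁻¹ K⁻¹.
ΔS = 3.21 × 20.79 × ln(559/192) = 71.3 J/K.

ΔS = 71.3 J/K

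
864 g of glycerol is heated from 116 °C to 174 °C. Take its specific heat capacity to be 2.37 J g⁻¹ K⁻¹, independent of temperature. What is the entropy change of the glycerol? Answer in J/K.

In kelvin: T₁ = 389.15 K, T₂ = 447.15 K. ΔS = ∫dQ_rev/T = m c ln(T₂/T₁) = 864 × 2.37 × ln(447.15/389.15) = 284 J/K.

ΔS = 284 J/K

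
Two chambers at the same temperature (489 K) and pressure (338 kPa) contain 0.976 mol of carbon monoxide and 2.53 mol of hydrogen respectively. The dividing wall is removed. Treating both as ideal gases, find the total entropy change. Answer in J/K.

ΔS_mix = 17.2 J/K

Mole fractions: x_A = 0.976/3.51 = 0.278, x_B = 0.722.
ΔS_mix = −R(n_A ln x_A + n_B ln x_B) = −8.314 × (0.976 ln 0.278 + 2.53 ln 0.722) = 17.2 J/K.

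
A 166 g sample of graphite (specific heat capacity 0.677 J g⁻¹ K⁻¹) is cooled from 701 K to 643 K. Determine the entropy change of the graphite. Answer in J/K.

ΔS = -9.71 J/K

ΔS = ∫dQ_rev/T = m c ln(T₂/T₁) = 166 × 0.677 × ln(643/701) = -9.71 J/K.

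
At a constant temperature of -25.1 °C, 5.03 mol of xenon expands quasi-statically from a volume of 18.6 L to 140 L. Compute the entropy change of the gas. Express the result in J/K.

ΔS_gas = 84.4 J/K

For an isothermal ideal gas ΔS_gas = nR ln(V₂/V₁) = 5.03 × 8.314 × ln(140/18.6) = 84.4 J/K.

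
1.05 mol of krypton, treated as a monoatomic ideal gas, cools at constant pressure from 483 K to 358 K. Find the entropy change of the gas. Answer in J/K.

ΔS = -6.54 J/K

At constant pressure, ΔS = nC_p ln(T₂/T₁) with C_p = 5R/2 = 20.79 J mol⁻¹ K⁻¹.
ΔS = 1.05 × 20.79 × ln(358/483) = -6.54 J/K.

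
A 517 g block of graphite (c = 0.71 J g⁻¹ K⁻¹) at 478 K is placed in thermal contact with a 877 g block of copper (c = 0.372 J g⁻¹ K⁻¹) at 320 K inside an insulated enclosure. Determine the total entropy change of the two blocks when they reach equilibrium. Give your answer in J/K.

Energy balance: T_f = (m₁c₁T₁ + m₂c₂T₂)/(m₁c₁ + m₂c₂) = 403.65 K.
ΔS₁ = m₁c₁ ln(T_f/T₁) = 367.07 × ln(403.65/478) = -62.06 J/K.
ΔS₂ = m₂c₂ ln(T_f/T₂) = 326.244 × ln(403.65/320) = 75.76 J/K.
ΔS_total = -62.06 + 75.76 = 13.7 J/K.

ΔS_total = 13.7 J/K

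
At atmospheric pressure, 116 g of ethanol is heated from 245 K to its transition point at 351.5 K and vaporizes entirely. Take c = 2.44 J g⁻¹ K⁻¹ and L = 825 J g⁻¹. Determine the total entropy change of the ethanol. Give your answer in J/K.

Warming step: ΔS₁ = m c ln(T_tr/T_i) = 116 × 2.44 × ln(351.5/245) = 102.2 J/K.
Phase change: ΔS₂ = +mL/T_tr = 116 × 825 / 351.5 = 272.3 J/K.
ΔS_total = (102.2) + (272.3) = 374 J/K.

ΔS = 374 J/K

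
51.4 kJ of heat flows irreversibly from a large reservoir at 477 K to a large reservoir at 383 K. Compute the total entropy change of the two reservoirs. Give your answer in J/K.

ΔS_hot = −Q/T_H = −51400/477 = -107.8 J/K and ΔS_cold = +Q/T_C = 51400/383 = 134.2 J/K.
ΔS_total = -107.8 + 134.2 = 26.4 J/K, positive as the second law requires.

ΔS_total = 26.4 J/K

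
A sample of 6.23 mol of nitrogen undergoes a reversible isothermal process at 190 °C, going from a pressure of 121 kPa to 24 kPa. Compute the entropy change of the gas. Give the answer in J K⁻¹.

ΔS_gas = 83.8 J/K

For an isothermal ideal gas ΔS_gas = nR ln(P₁/P₂) = 6.23 × 8.314 × ln(121/24) = 83.8 J/K.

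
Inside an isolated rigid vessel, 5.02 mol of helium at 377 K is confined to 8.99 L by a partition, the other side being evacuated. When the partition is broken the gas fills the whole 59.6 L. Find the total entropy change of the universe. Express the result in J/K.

ΔS_universe = 78.9 J/K

For an ideal gas in free expansion Q = 0 and W = 0, so T is unchanged.
Entropy is a state function; using a reversible isothermal path, ΔS_gas = nR ln(V₂/V₁) = 5.02 × 8.314 × ln(59.6/8.99) = 78.9 J/K.
The insulated surroundings exchange no heat, so ΔS_surr = 0 and ΔS_universe = ΔS_gas.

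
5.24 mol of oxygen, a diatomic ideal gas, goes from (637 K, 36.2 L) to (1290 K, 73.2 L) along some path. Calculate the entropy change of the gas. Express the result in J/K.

Entropy is a state function: ΔS = nC_V ln(T₂/T₁) + nR ln(V₂/V₁), with C_V = 5R/2 = 20.79 J mol⁻¹ K⁻¹ for a diatomic ideal gas.
ΔS = 5.24 × [20.79 × ln(1290/637) + 8.314 × ln(73.2/36.2)] = 108 J/K.

ΔS = 108 J/K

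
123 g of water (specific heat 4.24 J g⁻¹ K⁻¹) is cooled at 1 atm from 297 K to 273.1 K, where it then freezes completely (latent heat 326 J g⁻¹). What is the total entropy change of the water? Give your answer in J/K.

ΔS = -191 J/K

Cooling step: ΔS₁ = m c ln(T_tr/T_i) = 123 × 4.24 × ln(273.1/297) = -43.75 J/K.
Phase change: ΔS₂ = −mL/T_tr = −123 × 326 / 273.1 = -146.8 J/K.
ΔS_total = (-43.75) + (-146.8) = -191 J/K.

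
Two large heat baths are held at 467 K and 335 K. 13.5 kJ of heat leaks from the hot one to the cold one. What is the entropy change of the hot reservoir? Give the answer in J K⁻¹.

ΔS_hot = -28.9 J/K

The hot reservoir loses heat Q, so ΔS_hot = −Q/T_H = −13500/467 = -28.9 J/K.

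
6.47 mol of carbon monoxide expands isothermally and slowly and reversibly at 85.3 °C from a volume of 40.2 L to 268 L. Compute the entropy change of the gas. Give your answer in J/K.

ΔS_gas = 102 J/K

For an isothermal ideal gas ΔS_gas = nR ln(V₂/V₁) = 6.47 × 8.314 × ln(268/40.2) = 102 J/K.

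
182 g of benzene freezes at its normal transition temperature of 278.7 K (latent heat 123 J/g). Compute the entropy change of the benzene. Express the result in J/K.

ΔS = -80.3 J/K

Heat released by the substance: Q = −mL = −182 × 123 = −22386 J.
At constant T, ΔS = Q_rev/T = −22386 / 278.7 = -80.3 J/K.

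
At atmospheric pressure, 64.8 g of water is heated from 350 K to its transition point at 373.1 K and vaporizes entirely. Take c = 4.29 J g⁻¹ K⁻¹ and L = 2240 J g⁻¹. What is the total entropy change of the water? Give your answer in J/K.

Warming step: ΔS₁ = m c ln(T_tr/T_i) = 64.8 × 4.29 × ln(373.1/350) = 17.77 J/K.
Phase change: ΔS₂ = +mL/T_tr = 64.8 × 2240 / 373.1 = 389 J/K.
ΔS_total = (17.77) + (389) = 407 J/K.

ΔS = 407 J/K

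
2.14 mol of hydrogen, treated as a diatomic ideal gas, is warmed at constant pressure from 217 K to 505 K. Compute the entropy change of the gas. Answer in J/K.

ΔS = 52.6 J/K

At constant pressure, ΔS = nC_p ln(T₂/T₁) with C_p = 7R/2 = 29.1 J mol⁻¹ K⁻¹.
ΔS = 2.14 × 29.1 × ln(505/217) = 52.6 J/K.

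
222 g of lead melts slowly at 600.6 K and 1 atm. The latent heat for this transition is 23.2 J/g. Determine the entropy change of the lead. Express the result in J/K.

ΔS = 8.58 J/K

Heat absorbed by the substance: Q = mL = 222 × 23.2 = 5150.4 J.
At constant T, ΔS = Q_rev/T = 5150.4 / 600.6 = 8.58 J/K.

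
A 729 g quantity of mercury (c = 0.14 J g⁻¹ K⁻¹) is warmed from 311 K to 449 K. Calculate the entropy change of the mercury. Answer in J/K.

ΔS = 37.5 J/K

ΔS = ∫dQ_rev/T = m c ln(T₂/T₁) = 729 × 0.14 × ln(449/311) = 37.5 J/K.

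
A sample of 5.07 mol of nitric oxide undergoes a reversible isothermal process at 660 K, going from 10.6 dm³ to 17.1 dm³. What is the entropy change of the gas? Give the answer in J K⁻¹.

For an isothermal ideal gas ΔS_gas = nR ln(V₂/V₁) = 5.07 × 8.314 × ln(17.1/10.6) = 20.2 J/K.

ΔS_gas = 20.2 J/K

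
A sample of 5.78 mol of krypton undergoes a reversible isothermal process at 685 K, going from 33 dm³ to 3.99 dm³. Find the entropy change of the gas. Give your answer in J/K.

ΔS_gas = -102 J/K

For an isothermal ideal gas ΔS_gas = nR ln(V₂/V₁) = 5.78 × 8.314 × ln(3.99/33) = -102 J/K.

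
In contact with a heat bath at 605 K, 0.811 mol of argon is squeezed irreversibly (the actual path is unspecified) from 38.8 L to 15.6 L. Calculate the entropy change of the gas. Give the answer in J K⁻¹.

Entropy is a state function, so ΔS_gas depends only on the end states.
For an isothermal ideal gas ΔS_gas = nR ln(V₂/V₁) = 0.811 × 8.314 × ln(15.6/38.8) = -6.14 J/K.

ΔS_gas = -6.14 J/K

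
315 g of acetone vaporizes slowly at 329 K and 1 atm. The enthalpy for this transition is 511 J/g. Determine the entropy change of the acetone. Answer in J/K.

ΔS = 489 J/K

Heat absorbed by the substance: Q = mL = 315 × 511 = 160965 J.
At constant T, ΔS = Q_rev/T = 160965 / 329 = 489 J/K.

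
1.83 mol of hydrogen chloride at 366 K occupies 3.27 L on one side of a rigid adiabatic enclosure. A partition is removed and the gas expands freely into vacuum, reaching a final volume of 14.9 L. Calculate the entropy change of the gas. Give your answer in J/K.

ΔS_gas = 23.1 J/K

For an ideal gas in free expansion Q = 0 and W = 0, so T is unchanged.
Entropy is a state function; using a reversible isothermal path, ΔS_gas = nR ln(V₂/V₁) = 1.83 × 8.314 × ln(14.9/3.27) = 23.1 J/K.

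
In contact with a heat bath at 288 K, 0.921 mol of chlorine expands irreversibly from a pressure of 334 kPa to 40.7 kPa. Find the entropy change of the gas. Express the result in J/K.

Entropy is a state function, so ΔS_gas depends only on the end states.
For an isothermal ideal gas ΔS_gas = nR ln(P₁/P₂) = 0.921 × 8.314 × ln(334/40.7) = 16.1 J/K.

ΔS_gas = 16.1 J/K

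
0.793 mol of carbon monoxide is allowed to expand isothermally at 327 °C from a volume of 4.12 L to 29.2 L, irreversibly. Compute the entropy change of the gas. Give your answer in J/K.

Entropy is a state function, so ΔS_gas depends only on the end states.
For an isothermal ideal gas ΔS_gas = nR ln(V₂/V₁) = 0.793 × 8.314 × ln(29.2/4.12) = 12.9 J/K.

ΔS_gas = 12.9 J/K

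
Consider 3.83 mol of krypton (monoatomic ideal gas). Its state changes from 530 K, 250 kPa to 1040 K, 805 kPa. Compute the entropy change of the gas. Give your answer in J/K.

ΔS = nC_p ln(T₂/T₁) − nR ln(P₂/P₁), with C_p = 5R/2 = 20.79 J mol⁻¹ K⁻¹ for a monoatomic ideal gas.
ΔS = 3.83 × [20.79 × ln(1040/530) − 8.314 × ln(805/250)] = 16.4 J/K.

ΔS = 16.4 J/K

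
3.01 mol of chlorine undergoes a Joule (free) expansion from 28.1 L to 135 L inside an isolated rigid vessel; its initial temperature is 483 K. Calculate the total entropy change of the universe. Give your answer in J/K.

No heat is exchanged and no work is done, so the ideal-gas temperature stays constant.
Entropy is a state function; using a reversible isothermal path, ΔS_gas = nR ln(V₂/V₁) = 3.01 × 8.314 × ln(135/28.1) = 39.3 J/K.
The insulated surroundings exchange no heat, so ΔS_surr = 0 and ΔS_universe = ΔS_gas.

ΔS_universe = 39.3 J/K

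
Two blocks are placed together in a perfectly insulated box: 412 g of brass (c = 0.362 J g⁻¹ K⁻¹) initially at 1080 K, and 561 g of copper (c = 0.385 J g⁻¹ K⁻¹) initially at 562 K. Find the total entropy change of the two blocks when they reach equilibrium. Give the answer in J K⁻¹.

ΔS_total = 19.2 J/K

Energy balance: T_f = (m₁c₁T₁ + m₂c₂T₂)/(m₁c₁ + m₂c₂) = 773.59 K.
ΔS₁ = m₁c₁ ln(T_f/T₁) = 149.144 × ln(773.59/1080) = -49.77 J/K.
ΔS₂ = m₂c₂ ln(T_f/T₂) = 215.985 × ln(773.59/562) = 69.02 J/K.
ΔS_total = -49.77 + 69.02 = 19.2 J/K.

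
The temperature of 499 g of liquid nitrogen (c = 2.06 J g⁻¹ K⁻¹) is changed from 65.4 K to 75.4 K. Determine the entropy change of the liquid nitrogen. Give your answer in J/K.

ΔS = ∫dQ_rev/T = m c ln(T₂/T₁) = 499 × 2.06 × ln(75.4/65.4) = 146 J/K.

ΔS = 146 J/K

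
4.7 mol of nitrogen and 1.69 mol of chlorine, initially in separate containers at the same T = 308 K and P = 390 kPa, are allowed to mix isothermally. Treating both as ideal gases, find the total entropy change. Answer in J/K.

ΔS_mix = 30.7 J/K

Mole fractions: x_A = 4.7/6.39 = 0.736, x_B = 0.264.
ΔS_mix = −R(n_A ln x_A + n_B ln x_B) = −8.314 × (4.7 ln 0.736 + 1.69 ln 0.264) = 30.7 J/K.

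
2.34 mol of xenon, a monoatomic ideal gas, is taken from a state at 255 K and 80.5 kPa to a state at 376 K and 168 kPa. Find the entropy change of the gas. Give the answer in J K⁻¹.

ΔS = 4.57 J/K

ΔS = nC_p ln(T₂/T₁) − nR ln(P₂/P₁), with C_p = 5R/2 = 20.79 J mol⁻¹ K⁻¹ for a monoatomic ideal gas.
ΔS = 2.34 × [20.79 × ln(376/255) − 8.314 × ln(168/80.5)] = 4.57 J/K.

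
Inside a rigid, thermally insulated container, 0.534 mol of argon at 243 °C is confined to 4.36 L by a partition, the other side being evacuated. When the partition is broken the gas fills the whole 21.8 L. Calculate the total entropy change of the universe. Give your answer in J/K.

ΔS_universe = 7.15 J/K

For an ideal gas in free expansion Q = 0 and W = 0, so T is unchanged.
Entropy is a state function; using a reversible isothermal path, ΔS_gas = nR ln(V₂/V₁) = 0.534 × 8.314 × ln(21.8/4.36) = 7.15 J/K.
The insulated surroundings exchange no heat, so ΔS_surr = 0 and ΔS_universe = ΔS_gas.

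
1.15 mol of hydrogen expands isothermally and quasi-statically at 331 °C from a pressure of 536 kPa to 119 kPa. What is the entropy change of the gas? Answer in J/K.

ΔS_gas = 14.4 J/K

For an isothermal ideal gas ΔS_gas = nR ln(P₁/P₂) = 1.15 × 8.314 × ln(536/119) = 14.4 J/K.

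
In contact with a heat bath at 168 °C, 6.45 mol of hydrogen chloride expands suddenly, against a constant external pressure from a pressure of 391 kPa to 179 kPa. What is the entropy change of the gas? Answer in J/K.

Entropy is a state function, so ΔS_gas depends only on the end states.
For an isothermal ideal gas ΔS_gas = nR ln(P₁/P₂) = 6.45 × 8.314 × ln(391/179) = 41.9 J/K.

ΔS_gas = 41.9 J/K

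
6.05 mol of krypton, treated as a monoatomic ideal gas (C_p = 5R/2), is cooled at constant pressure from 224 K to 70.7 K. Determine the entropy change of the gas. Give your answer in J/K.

At constant pressure, ΔS = nC_p ln(T₂/T₁) with C_p = 5R/2 = 20.79 J mol⁻¹ K⁻¹.
ΔS = 6.05 × 20.79 × ln(70.7/224) = -145 J/K.

ΔS = -145 J/K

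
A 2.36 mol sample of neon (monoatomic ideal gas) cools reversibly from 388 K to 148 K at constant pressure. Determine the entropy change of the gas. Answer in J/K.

At constant pressure, ΔS = nC_p ln(T₂/T₁) with C_p = 5R/2 = 20.79 J mol⁻¹ K⁻¹.
ΔS = 2.36 × 20.79 × ln(148/388) = -47.3 J/K.

ΔS = -47.3 J/K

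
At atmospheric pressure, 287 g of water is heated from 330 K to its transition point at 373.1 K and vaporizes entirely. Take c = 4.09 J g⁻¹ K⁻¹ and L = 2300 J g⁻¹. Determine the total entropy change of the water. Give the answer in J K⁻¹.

Warming step: ΔS₁ = m c ln(T_tr/T_i) = 287 × 4.09 × ln(373.1/330) = 144.1 J/K.
Phase change: ΔS₂ = +mL/T_tr = 287 × 2300 / 373.1 = 1769 J/K.
ΔS_total = (144.1) + (1769) = 1910 J/K.

ΔS = 1910 J/K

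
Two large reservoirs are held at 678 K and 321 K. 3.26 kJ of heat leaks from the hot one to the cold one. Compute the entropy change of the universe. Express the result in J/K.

ΔS_total = 5.35 J/K

ΔS_hot = −Q/T_H = −3260/678 = -4.808 J/K and ΔS_cold = +Q/T_C = 3260/321 = 10.16 J/K.
ΔS_total = -4.808 + 10.16 = 5.35 J/K, positive as the second law requires.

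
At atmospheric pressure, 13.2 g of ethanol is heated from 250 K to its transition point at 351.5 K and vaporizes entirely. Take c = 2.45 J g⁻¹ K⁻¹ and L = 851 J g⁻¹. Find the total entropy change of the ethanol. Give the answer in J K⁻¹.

ΔS = 43 J/K

Warming step: ΔS₁ = m c ln(T_tr/T_i) = 13.2 × 2.45 × ln(351.5/250) = 11.02 J/K.
Phase change: ΔS₂ = +mL/T_tr = 13.2 × 851 / 351.5 = 31.96 J/K.
ΔS_total = (11.02) + (31.96) = 43 J/K.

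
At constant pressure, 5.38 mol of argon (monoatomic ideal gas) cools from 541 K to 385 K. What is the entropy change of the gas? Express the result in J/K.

At constant pressure, ΔS = nC_p ln(T₂/T₁) with C_p = 5R/2 = 20.79 J mol⁻¹ K⁻¹.
ΔS = 5.38 × 20.79 × ln(385/541) = -38 J/K.

ΔS = -38 J/K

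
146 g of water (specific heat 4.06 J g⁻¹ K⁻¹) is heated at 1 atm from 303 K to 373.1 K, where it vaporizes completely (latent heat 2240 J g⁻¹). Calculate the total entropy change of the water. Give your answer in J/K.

ΔS = 1000 J/K

Warming step: ΔS₁ = m c ln(T_tr/T_i) = 146 × 4.06 × ln(373.1/303) = 123.4 J/K.
Phase change: ΔS₂ = +mL/T_tr = 146 × 2240 / 373.1 = 876.5 J/K.
ΔS_total = (123.4) + (876.5) = 1000 J/K.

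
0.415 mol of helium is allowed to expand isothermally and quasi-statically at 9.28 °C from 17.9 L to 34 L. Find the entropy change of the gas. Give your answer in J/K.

ΔS_gas = 2.21 J/K

For an isothermal ideal gas ΔS_gas = nR ln(V₂/V₁) = 0.415 × 8.314 × ln(34/17.9) = 2.21 J/K.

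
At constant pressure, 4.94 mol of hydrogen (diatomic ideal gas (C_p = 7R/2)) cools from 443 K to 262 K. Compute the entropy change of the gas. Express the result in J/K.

At constant pressure, ΔS = nC_p ln(T₂/T₁) with C_p = 7R/2 = 29.1 J mol⁻¹ K⁻¹.
ΔS = 4.94 × 29.1 × ln(262/443) = -75.5 J/K.

ΔS = -75.5 J/K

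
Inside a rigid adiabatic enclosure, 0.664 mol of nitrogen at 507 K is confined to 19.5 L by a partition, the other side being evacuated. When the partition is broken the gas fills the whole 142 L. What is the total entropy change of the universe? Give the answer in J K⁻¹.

ΔS_universe = 11 J/K

No heat is exchanged and no work is done, so the ideal-gas temperature stays constant.
Entropy is a state function; using a reversible isothermal path, ΔS_gas = nR ln(V₂/V₁) = 0.664 × 8.314 × ln(142/19.5) = 11 J/K.
The insulated surroundings exchange no heat, so ΔS_surr = 0 and ΔS_universe = ΔS_gas.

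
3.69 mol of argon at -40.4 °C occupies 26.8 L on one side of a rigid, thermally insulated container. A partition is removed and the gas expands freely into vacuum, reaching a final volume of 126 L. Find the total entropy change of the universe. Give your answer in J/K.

ΔS_universe = 47.5 J/K

No heat is exchanged and no work is done, so the ideal-gas temperature stays constant.
Entropy is a state function; using a reversible isothermal path, ΔS_gas = nR ln(V₂/V₁) = 3.69 × 8.314 × ln(126/26.8) = 47.5 J/K.
The insulated surroundings exchange no heat, so ΔS_surr = 0 and ΔS_universe = ΔS_gas.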